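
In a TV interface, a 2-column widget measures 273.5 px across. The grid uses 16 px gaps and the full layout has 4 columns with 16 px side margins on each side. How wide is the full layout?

Subtracting 1 gap of 16 leaves 257.5 for 2 columns, so c = 128.75 px.
Adding margins, columns and gutters: 32 + 515 + 48 = 595 px.

595 px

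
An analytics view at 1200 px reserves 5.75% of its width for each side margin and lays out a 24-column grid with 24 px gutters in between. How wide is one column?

Each margin = 5.75% of 1200 = 69 px; content = 1200 − 2·69 = 1062 px.
1062 − 23·24 = 510; ÷24 gives c = 21.25 px.

21.25 px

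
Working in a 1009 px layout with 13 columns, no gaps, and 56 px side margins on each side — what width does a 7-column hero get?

Inside the margins: 1009 − 112 = 897 px.
13c = 897 → c = 69 px.
7-column span = 7·69 = 483 px.

483 px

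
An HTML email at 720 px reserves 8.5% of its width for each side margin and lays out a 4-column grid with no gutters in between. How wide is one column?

149.4 px

Margins: 8.5% × 720 = 61.2 px each, so content = 720 − 122.4 = 597.6 px.
With no gutters, each column is 597.6/4 = 149.4 px.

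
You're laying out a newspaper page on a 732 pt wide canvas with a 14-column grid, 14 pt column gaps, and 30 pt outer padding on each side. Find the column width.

35 pt

Inside the margins: 732 − 60 = 672 pt.
672 − 13·14 = 490; ÷14 gives c = 35 pt.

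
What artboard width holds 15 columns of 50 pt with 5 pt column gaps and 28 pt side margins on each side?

Total width: 2·28 + 15·50 + 14·5 = 876 pt.

876 pt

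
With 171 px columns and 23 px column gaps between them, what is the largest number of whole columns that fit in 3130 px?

16 columns

Each extra column adds 171 + 23 = 194 px.
(3130 + 23) / 194 = 16.25, so 16 columns fit.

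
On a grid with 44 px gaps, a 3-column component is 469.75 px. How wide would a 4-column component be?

3c + 2·44 = 469.75 → 3c = 381.75 → c = 127.25 px.
4 columns plus 3 gaps: 509 + 132 = 641 px.

641 px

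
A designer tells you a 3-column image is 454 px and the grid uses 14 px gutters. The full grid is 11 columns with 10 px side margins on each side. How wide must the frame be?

Subtracting 2 gutters of 14 leaves 426 for 3 columns, so c = 142 px.
Total width: 2·10 + 11·142 + 10·14 = 1722 px.

1722 px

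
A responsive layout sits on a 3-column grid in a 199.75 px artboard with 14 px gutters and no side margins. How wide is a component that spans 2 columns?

128.5 px

3 columns + 2 gutters: 3c + 2·14 = 199.75.
3c = 199.75 − 28 = 171.75, so c = 57.25 px.
2-column span = 2·57.25 + 1·14 = 128.5 px.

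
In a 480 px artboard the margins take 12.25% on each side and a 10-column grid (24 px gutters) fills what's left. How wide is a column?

14.64 px

480 × (1 − 2·12.25%) = 480 × 75.5% = 362.4 px for the columns.
10c + 9·24 = 362.4 → 10c = 146.4 → c = 14.64 px.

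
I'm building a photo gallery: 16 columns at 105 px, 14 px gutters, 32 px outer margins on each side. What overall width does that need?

Adding margins, columns and gutters: 64 + 1680 + 210 = 1954 px.

1954 px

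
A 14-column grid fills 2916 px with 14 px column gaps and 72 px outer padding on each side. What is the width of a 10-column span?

Content width = 2916 − 2·72 = 2772 px.
14 columns + 13 column gaps: 14c + 13·14 = 2772.
14c = 2772 − 182 = 2590, so c = 185 px.
10-column span = 10·185 + 9·14 = 1976 px.

1976 px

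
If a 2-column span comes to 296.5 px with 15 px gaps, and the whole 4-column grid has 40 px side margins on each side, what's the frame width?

Subtracting 1 gap of 15 leaves 281.5 for 2 columns, so c = 140.75 px.
Total width: 2·40 + 4·140.75 + 3·15 = 688 px.

688 px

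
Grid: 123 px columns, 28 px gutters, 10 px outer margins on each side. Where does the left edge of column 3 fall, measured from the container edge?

312 px

Each column+gutter stride is 151 px; 2 of them past the 10 px margin is 10 + 302 = 312 px.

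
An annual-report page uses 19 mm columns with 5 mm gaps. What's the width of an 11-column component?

259 mm

11-column span = 11·19 + 10·5 = 259 mm.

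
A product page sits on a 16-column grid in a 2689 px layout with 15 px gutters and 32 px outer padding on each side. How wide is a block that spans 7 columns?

Content width = 2689 − 2·32 = 2625 px.
2625 − 15·15 = 2400; ÷16 gives c = 150 px.
Span of 7: 7·150 + 6·15 = 1050 + 90 = 1140 px.

1140 px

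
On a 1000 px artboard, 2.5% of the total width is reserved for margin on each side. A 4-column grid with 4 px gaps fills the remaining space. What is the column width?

234.5 px

Each margin = 2.5% of 1000 = 25 px; content = 1000 − 2·25 = 950 px.
4 columns + 3 gaps: 4c + 3·4 = 950.
4c = 950 − 12 = 938, so c = 234.5 px.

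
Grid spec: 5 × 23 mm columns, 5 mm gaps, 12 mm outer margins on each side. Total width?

159 mm

Canvas = 2·12 + 5·23 + 4·5 = 24 + 115 + 20 = 159 mm.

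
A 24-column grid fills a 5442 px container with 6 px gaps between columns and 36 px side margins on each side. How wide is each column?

Inside the margins: 5442 − 72 = 5370 px.
Subtracting 23 gaps of 6 leaves 5232 for 24 columns, so c = 218 px.

218 px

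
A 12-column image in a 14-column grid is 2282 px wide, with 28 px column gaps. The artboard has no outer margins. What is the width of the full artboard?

Subtracting 11 column gaps of 28 leaves 1974 for 12 columns, so c = 164.5 px.
Artboard = 14·164.5 + 13·28 = 2303 + 364 = 2667 px.

2667 px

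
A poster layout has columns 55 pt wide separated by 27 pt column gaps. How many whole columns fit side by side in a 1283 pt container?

Each extra column adds 55 + 27 = 82 pt.
(1283 + 27) / 82 = 15.98, so 15 columns fit.

15 columns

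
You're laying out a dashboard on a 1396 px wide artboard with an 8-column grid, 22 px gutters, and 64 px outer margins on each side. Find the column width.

139.25 px

Content width = 1396 − 2·64 = 1268 px.
8c + 7·22 = 1268 → 8c = 1114 → c = 139.25 px.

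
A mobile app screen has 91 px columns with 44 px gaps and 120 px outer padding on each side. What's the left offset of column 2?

255 px

Each column+gutter stride is 135 px; 1 of them past the 120 px margin is 120 + 135 = 255 px.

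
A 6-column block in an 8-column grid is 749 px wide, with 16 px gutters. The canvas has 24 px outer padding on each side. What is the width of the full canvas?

1052 px

749 − 5·16 = 669; ÷6 gives c = 111.5 px.
Adding margins, columns and gutters: 48 + 892 + 112 = 1052 px.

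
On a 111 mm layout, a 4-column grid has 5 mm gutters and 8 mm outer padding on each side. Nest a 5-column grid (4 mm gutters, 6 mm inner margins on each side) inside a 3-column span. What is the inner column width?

8.4 mm

Outer content = 111 − 2·8 = 95 mm.
95 − 3·5 = 80; ÷4 gives c = 20 mm.
3 columns plus 2 gutters: 60 + 10 = 70 mm.
Inner content = 70 − 2·6 = 58 mm.
5d + 4·4 = 58 → 5d = 42 → d = 8.4 mm.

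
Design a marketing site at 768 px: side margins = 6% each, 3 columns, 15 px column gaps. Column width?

215.28 px

768 × (1 − 2·6%) = 768 × 88% = 675.84 px for the columns.
Subtracting 2 column gaps of 15 leaves 645.84 for 3 columns, so c = 215.28 px.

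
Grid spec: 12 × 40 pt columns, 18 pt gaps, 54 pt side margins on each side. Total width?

Total width: 2·54 + 12·40 + 11·18 = 786 pt.

786 pt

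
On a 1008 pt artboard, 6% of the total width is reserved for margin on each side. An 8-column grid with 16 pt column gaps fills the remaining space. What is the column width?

96.88 pt

1008 × (1 − 2·6%) = 1008 × 88% = 887.04 pt for the columns.
Subtracting 7 column gaps of 16 leaves 775.04 for 8 columns, so c = 96.88 pt.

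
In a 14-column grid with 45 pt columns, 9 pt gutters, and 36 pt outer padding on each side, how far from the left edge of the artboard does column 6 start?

Column 6 starts at margin + 5·(column + gutter) = 36 + 5·54 = 306 pt.

306 pt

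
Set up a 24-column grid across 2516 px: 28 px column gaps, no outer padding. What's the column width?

78 px

24 columns + 23 column gaps: 24c + 23·28 = 2516.
24c = 2516 − 644 = 1872, so c = 78 px.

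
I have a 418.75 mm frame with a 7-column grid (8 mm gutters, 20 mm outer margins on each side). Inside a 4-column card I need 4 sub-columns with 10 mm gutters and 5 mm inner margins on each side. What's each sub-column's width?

43.25 mm

Outer content = 418.75 − 2·20 = 378.75 mm.
378.75 − 6·8 = 330.75; ÷7 gives c = 47.25 mm.
Span of 4: 4·47.25 + 3·8 = 189 + 24 = 213 mm.
Inner content = 213 − 2·5 = 203 mm.
Subtracting 3 gutters of 10 leaves 173 for 4 columns, so d = 43.25 mm.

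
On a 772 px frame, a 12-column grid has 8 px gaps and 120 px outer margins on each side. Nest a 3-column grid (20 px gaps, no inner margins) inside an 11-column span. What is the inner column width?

149 px

Inside the margins: 772 − 240 = 532 px.
Subtracting 11 gaps of 8 leaves 444 for 12 columns, so c = 37 px.
11-column span = 11·37 + 10·8 = 487 px.
487 − 2·20 = 447; ÷3 gives d = 149 px.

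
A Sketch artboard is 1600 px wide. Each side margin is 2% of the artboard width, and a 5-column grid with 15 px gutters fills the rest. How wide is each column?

1600 × (1 − 2·2%) = 1600 × 96% = 1536 px for the columns.
1536 − 4·15 = 1476; ÷5 gives c = 295.2 px.

295.2 px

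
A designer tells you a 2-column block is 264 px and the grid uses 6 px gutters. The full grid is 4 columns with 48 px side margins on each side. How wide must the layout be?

630 px

Subtracting 1 gutter of 6 leaves 258 for 2 columns, so c = 129 px.
Adding margins, columns and gutters: 96 + 516 + 18 = 630 px.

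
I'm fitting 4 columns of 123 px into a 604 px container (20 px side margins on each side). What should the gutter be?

24 px

Inside the margins: 604 − 40 = 564 px.
Columns use 492 px, leaving 72 px across 3 gutters = 24 px each.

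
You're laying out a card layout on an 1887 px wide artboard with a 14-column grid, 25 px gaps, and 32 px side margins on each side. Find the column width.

Content width = 1887 − 2·32 = 1823 px.
14c + 13·25 = 1823 → 14c = 1498 → c = 107 px.

107 px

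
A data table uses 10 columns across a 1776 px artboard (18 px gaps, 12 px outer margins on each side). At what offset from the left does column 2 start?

189 px

Take off 24 px of margins, leaving 1752 px.
10c + 9·18 = 1752 → 10c = 1590 → c = 159 px.
Each column+gutter stride is 177 px; 1 of them past the 12 px margin is 12 + 177 = 189 px.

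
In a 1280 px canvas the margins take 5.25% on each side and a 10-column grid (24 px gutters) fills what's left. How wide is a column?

1280 × (1 − 2·5.25%) = 1280 × 89.5% = 1145.6 px for the columns.
Subtracting 9 gutters of 24 leaves 929.6 for 10 columns, so c = 92.96 px.

92.96 px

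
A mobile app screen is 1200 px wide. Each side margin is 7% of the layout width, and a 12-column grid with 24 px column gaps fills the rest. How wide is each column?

64 px

1200 × (1 − 2·7%) = 1200 × 86% = 1032 px for the columns.
Subtracting 11 column gaps of 24 leaves 768 for 12 columns, so c = 64 px.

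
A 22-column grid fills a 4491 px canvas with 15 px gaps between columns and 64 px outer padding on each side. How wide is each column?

Content width = 4491 − 2·64 = 4363 px.
Subtracting 21 gaps of 15 leaves 4048 for 22 columns, so c = 184 px.

184 px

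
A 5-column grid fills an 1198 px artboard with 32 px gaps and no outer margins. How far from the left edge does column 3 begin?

492 px

5c + 4·32 = 1198 → 5c = 1070 → c = 214 px.
Each column+gutter stride is 246 px; with no margin, 2 of them is 492 px.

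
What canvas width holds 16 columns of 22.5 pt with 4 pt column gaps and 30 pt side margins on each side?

480 pt

Adding margins, columns and gutters: 60 + 360 + 60 = 480 pt.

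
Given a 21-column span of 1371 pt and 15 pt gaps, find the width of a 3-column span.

183 pt

21c + 20·15 = 1371 → 21c = 1071 → c = 51 pt.
3-column span = 3·51 + 2·15 = 183 pt.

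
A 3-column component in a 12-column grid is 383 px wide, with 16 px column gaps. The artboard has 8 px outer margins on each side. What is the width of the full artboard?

Subtracting 2 column gaps of 16 leaves 351 for 3 columns, so c = 117 px.
Adding margins, columns and gutters: 16 + 1404 + 176 = 1596 px.

1596 px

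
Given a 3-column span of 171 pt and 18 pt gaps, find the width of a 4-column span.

3c + 2·18 = 171 → 3c = 135 → c = 45 pt.
4-column span = 4·45 + 3·18 = 234 pt.

234 pt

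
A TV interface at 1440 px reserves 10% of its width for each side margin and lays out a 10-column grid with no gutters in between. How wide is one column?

1440 × (1 − 2·10%) = 1440 × 80% = 1152 px for the columns.
10c = 1152 → c = 115.2 px.

115.2 px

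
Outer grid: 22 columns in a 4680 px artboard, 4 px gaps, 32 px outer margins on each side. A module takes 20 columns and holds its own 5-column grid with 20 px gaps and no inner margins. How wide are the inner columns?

Outer content = 4680 − 2·32 = 4616 px.
22c + 21·4 = 4616 → 22c = 4532 → c = 206 px.
20-column span = 20·206 + 19·4 = 4196 px.
5d + 4·20 = 4196 → 5d = 4116 → d = 823.2 px.

823.2 px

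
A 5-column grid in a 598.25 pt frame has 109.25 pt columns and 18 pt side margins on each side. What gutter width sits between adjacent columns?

4 pt

Inside the margins: 598.25 − 36 = 562.25 pt.
5·109.25 + 4g = 562.25 → 4g = 16 → g = 4 pt.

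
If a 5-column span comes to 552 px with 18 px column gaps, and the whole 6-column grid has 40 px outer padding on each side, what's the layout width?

746 px

5 columns + 4 column gaps: 5c + 4·18 = 552.
5c = 552 − 72 = 480, so c = 96 px.
Layout = 2·40 + 6·96 + 5·18 = 80 + 576 + 90 = 746 px.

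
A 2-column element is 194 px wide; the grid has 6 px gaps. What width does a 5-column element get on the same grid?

2c + 1·6 = 194 → 2c = 188 → c = 94 px.
5 columns plus 4 gaps: 470 + 24 = 494 px.

494 px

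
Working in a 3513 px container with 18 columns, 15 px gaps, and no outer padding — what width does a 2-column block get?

3513 − 17·15 = 3258; ÷18 gives c = 181 px.
Span of 2: 2·181 + 1·15 = 362 + 15 = 377 px.

377 px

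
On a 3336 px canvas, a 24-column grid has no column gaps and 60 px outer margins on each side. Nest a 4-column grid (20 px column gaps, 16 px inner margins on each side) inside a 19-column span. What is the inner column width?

613.5 px

Subtract both margins: 3336 − 2·60 = 3216 px.
3216 / 24 = 134 px per column.
19-column span = 19·134 = 2546 px.
Inner content = 2546 − 2·16 = 2514 px.
2514 − 3·20 = 2454; ÷4 gives d = 613.5 px.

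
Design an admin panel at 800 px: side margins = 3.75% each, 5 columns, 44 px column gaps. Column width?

Margins: 3.75% × 800 = 30 px each, so content = 800 − 60 = 740 px.
5c + 4·44 = 740 → 5c = 564 → c = 112.8 px.

112.8 px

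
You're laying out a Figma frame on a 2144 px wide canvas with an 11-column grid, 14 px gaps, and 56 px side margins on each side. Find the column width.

Subtract both margins: 2144 − 2·56 = 2032 px.
Subtracting 10 gaps of 14 leaves 1892 for 11 columns, so c = 172 px.

172 px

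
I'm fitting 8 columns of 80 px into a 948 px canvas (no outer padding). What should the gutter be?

44 px

8·80 + 7g = 948 → 7g = 308 → g = 44 px.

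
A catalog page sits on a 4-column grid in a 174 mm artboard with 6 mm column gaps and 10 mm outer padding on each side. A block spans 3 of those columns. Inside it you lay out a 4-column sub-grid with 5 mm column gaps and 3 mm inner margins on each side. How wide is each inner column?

Inside the margins: 174 − 20 = 154 mm.
154 − 3·6 = 136; ÷4 gives c = 34 mm.
3-column span = 3·34 + 2·6 = 114 mm.
Inner content = 114 − 2·3 = 108 mm.
Subtracting 3 column gaps of 5 leaves 93 for 4 columns, so d = 23.25 mm.

23.25 mm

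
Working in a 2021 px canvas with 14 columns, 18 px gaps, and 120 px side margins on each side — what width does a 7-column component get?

881.5 px

Subtract both margins: 2021 − 2·120 = 1781 px.
1781 − 13·18 = 1547; ÷14 gives c = 110.5 px.
7 columns plus 6 gaps: 773.5 + 108 = 881.5 px.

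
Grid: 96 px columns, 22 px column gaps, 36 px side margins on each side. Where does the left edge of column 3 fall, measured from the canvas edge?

Column 3 starts at margin + 2·(column + gutter) = 36 + 2·118 = 272 px.

272 px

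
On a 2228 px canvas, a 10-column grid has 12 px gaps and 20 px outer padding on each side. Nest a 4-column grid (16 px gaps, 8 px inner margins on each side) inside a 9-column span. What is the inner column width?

476 px

Subtract both margins: 2228 − 2·20 = 2188 px.
10 columns + 9 gaps: 10c + 9·12 = 2188.
10c = 2188 − 108 = 2080, so c = 208 px.
9-column span = 9·208 + 8·12 = 1968 px.
Inner content = 1968 − 2·8 = 1952 px.
Subtracting 3 gaps of 16 leaves 1904 for 4 columns, so d = 476 px.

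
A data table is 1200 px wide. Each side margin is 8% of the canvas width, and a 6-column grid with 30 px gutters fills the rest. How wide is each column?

Margins: 8% × 1200 = 96 px each, so content = 1200 − 192 = 1008 px.
6c + 5·30 = 1008 → 6c = 858 → c = 143 px.

143 px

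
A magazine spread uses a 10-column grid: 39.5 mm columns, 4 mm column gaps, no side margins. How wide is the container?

431 mm

Total width: 10·39.5 + 9·4 = 431 mm.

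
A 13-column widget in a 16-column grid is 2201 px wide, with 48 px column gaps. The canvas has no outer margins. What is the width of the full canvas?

2720 px

Subtracting 12 column gaps of 48 leaves 1625 for 13 columns, so c = 125 px.
Summing: 2000 + 720 = 2720 px.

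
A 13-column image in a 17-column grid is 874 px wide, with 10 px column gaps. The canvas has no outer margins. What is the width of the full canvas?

1146 px

874 − 12·10 = 754; ÷13 gives c = 58 px.
Total width: 17·58 + 16·10 = 1146 px.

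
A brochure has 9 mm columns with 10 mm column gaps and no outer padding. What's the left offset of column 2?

No margin, so column 2 starts at 1·(column + gutter) = 1·19 = 19 mm.

19 mm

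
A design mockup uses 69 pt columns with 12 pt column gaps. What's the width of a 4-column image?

4 columns plus 3 column gaps: 276 + 36 = 312 pt.

312 pt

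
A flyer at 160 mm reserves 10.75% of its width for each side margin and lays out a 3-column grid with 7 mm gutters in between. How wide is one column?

Each margin = 10.75% of 160 = 17.2 mm; content = 160 − 2·17.2 = 125.6 mm.
125.6 − 2·7 = 111.6; ÷3 gives c = 37.2 mm.

37.2 mm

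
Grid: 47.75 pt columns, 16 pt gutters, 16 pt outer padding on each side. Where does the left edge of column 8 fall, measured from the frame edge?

462.25 pt

Each column+gutter stride is 63.75 pt; 7 of them past the 16 pt margin is 16 + 446.25 = 462.25 pt.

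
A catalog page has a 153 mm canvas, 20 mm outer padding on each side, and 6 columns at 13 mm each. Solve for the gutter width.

Content width = 153 − 2·20 = 113 mm.
6·13 + 5g = 113 → 5g = 35 → g = 7 mm.

7 mm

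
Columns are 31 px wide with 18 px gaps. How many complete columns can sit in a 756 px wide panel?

15 columns

Each extra column adds 31 + 18 = 49 px.
(756 + 18) / 49 = 15.80, so 15 columns fit.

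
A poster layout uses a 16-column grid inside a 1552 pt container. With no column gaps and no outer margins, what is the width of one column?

97 pt

With no column gaps, each column is 1552/16 = 97 pt.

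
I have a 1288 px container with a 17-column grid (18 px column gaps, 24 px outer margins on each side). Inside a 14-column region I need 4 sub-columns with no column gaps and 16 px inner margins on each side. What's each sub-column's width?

246.5 px

Outer content = 1288 − 2·24 = 1240 px.
1240 − 16·18 = 952; ÷17 gives c = 56 px.
14 columns plus 13 column gaps: 784 + 234 = 1018 px.
Inner content = 1018 − 2·16 = 986 px.
986 / 4 = 246.5 px per column.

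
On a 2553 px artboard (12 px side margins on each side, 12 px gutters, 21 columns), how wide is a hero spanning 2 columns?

Take off 24 px of margins, leaving 2529 px.
2529 − 20·12 = 2289; ÷21 gives c = 109 px.
2-column span = 2·109 + 1·12 = 230 px.

230 px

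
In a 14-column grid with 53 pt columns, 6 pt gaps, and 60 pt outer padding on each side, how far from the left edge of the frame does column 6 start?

355 pt

Column 6 starts at margin + 5·(column + gutter) = 60 + 5·59 = 355 pt.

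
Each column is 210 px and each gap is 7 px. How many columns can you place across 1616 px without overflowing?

7 columns

Each extra column adds 210 + 7 = 217 px.
(1616 + 7) / 217 = 7.48, so 7 columns fit.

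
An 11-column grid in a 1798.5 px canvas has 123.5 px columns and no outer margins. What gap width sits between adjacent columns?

11·123.5 + 10g = 1798.5 → 10g = 440 → g = 44 px.

44 px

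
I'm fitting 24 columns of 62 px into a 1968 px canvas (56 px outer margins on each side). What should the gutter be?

Inside the margins: 1968 − 112 = 1856 px.
Columns use 1488 px, leaving 368 px across 23 gutters = 16 px each.

16 px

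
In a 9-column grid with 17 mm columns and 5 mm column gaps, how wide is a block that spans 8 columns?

8 columns plus 7 column gaps: 136 + 35 = 171 mm.

171 mm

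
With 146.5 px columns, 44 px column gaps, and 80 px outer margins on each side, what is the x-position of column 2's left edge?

Column 2 starts at margin + 1·(column + gutter) = 80 + 1·190.5 = 270.5 px.

270.5 px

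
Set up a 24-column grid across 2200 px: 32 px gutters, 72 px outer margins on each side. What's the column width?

55 px

Inside the margins: 2200 − 144 = 2056 px.
2056 − 23·32 = 1320; ÷24 gives c = 55 px.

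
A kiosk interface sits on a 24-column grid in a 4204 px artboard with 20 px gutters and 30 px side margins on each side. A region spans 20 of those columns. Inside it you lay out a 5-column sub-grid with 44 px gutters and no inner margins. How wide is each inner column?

Take off 60 px of margins, leaving 4144 px.
4144 − 23·20 = 3684; ÷24 gives c = 153.5 px.
20-column span = 20·153.5 + 19·20 = 3450 px.
Subtracting 4 gutters of 44 leaves 3274 for 5 columns, so d = 654.8 px.

654.8 px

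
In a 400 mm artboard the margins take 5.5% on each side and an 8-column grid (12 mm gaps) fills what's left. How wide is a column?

400 × (1 − 2·5.5%) = 400 × 89% = 356 mm for the columns.
356 − 7·12 = 272; ÷8 gives c = 34 mm.

34 mm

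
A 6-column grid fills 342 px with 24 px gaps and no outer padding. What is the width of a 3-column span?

342 − 5·24 = 222; ÷6 gives c = 37 px.
Span of 3: 3·37 + 2·24 = 111 + 48 = 159 px.

159 px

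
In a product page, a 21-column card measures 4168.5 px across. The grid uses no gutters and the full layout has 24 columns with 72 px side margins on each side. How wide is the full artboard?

21c = 4168.5 → c = 198.5 px.
Total width: 2·72 + 24·198.5 = 4908 px.

4908 px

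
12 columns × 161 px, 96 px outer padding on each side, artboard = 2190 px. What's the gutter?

Subtract both margins: 2190 − 2·96 = 1998 px.
12·161 + 11g = 1998 → 11g = 66 → g = 6 px.

6 px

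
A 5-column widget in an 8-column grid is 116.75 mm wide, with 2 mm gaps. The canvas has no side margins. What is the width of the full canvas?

188 mm

5c + 4·2 = 116.75 → 5c = 108.75 → c = 21.75 mm.
Canvas = 8·21.75 + 7·2 = 174 + 14 = 188 mm.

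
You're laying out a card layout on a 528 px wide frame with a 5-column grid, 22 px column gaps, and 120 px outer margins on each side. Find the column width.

Take off 240 px of margins, leaving 288 px.
Subtracting 4 column gaps of 22 leaves 200 for 5 columns, so c = 40 px.

40 px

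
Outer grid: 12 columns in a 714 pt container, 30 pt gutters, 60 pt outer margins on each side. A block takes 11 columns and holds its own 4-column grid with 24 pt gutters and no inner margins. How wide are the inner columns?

117.5 pt

Outer content = 714 − 2·60 = 594 pt.
12 columns + 11 gutters: 12c + 11·30 = 594.
12c = 594 − 330 = 264, so c = 22 pt.
11-column span = 11·22 + 10·30 = 542 pt.
4 columns + 3 gutters: 4d + 3·24 = 542.
4d = 542 − 72 = 470, so d = 117.5 pt.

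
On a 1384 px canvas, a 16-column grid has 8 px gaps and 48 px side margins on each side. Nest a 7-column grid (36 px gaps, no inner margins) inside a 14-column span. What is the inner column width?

Outer content = 1384 − 2·48 = 1288 px.
16 columns + 15 gaps: 16c + 15·8 = 1288.
16c = 1288 − 120 = 1168, so c = 73 px.
Span of 14: 14·73 + 13·8 = 1022 + 104 = 1126 px.
7 columns + 6 gaps: 7d + 6·36 = 1126.
7d = 1126 − 216 = 910, so d = 130 px.

130 px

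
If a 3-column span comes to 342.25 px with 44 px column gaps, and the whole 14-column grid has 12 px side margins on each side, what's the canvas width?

342.25 − 2·44 = 254.25; ÷3 gives c = 84.75 px.
Adding margins, columns and gutters: 24 + 1186.5 + 572 = 1782.5 px.

1782.5 px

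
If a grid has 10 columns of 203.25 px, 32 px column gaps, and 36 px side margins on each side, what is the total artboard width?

2392.5 px

Adding margins, columns and gutters: 72 + 2032.5 + 288 = 2392.5 px.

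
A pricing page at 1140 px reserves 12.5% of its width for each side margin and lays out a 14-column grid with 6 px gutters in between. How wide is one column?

Each margin = 12.5% of 1140 = 142.5 px; content = 1140 − 2·142.5 = 855 px.
14c + 13·6 = 855 → 14c = 777 → c = 55.5 px.

55.5 px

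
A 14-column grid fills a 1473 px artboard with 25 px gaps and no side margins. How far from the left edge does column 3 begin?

14 columns + 13 gaps: 14c + 13·25 = 1473.
14c = 1473 − 325 = 1148, so c = 82 px.
No margin, so column 3 starts at 2·(column + gutter) = 2·107 = 214 px.

214 px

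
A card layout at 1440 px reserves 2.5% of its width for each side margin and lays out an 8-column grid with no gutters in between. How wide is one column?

171 px

Each margin = 2.5% of 1440 = 36 px; content = 1440 − 2·36 = 1368 px.
8c = 1368 → c = 171 px.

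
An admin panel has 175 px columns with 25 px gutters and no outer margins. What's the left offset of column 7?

1200 px

Each column+gutter stride is 200 px; with no margin, 6 of them is 1200 px.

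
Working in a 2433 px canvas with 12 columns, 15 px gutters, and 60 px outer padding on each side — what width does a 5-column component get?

955 px

Content width = 2433 − 2·60 = 2313 px.
Subtracting 11 gutters of 15 leaves 2148 for 12 columns, so c = 179 px.
5 columns plus 4 gutters: 895 + 60 = 955 px.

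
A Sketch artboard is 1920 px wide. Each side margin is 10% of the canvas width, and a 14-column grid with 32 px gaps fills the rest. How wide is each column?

80 px

Margins: 10% × 1920 = 192 px each, so content = 1920 − 384 = 1536 px.
14 columns + 13 gaps: 14c + 13·32 = 1536.
14c = 1536 − 416 = 1120, so c = 80 px.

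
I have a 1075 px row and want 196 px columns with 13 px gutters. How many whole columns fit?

5 columns

5 columns: 5·196 + 4·13 = 1032 px ≤ 1075.
6 columns: 1241 px > 1075. So 5.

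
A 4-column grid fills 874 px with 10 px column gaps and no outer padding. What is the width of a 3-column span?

4c + 3·10 = 874 → 4c = 844 → c = 211 px.
3-column span = 3·211 + 2·10 = 653 px.

653 px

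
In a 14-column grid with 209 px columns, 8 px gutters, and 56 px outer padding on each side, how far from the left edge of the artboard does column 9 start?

1792 px

Before column 9: the margin + 8 columns + 8 gutters.
Offset = 56 + 8·(209 + 8) = 56 + 1736 = 1792 px.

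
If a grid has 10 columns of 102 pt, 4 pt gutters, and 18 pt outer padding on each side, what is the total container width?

Total width: 2·18 + 10·102 + 9·4 = 1092 pt.

1092 pt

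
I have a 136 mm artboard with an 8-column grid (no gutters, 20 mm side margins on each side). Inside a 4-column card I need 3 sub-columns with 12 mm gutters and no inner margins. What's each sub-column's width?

Inside the margins: 136 − 40 = 96 mm.
8c = 96 → c = 12 mm.
With no gutters, 4 columns span 4·12 = 48 mm.
3d + 2·12 = 48 → 3d = 24 → d = 8 mm.

8 mm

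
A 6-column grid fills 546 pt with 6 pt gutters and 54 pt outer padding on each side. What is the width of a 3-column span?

216 pt

Content width = 546 − 2·54 = 438 pt.
Subtracting 5 gutters of 6 leaves 408 for 6 columns, so c = 68 pt.
3-column span = 3·68 + 2·6 = 216 pt.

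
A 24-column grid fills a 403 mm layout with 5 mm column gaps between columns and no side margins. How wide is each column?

403 − 23·5 = 288; ÷24 gives c = 12 mm.

12 mm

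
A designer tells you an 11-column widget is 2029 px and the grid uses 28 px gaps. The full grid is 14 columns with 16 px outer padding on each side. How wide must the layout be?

2029 − 10·28 = 1749; ÷11 gives c = 159 px.
Layout = 2·16 + 14·159 + 13·28 = 32 + 2226 + 364 = 2622 px.

2622 px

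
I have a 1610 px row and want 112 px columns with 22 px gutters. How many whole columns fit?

Each extra column adds 112 + 22 = 134 px.
(1610 + 22) / 134 = 12.18, so 12 columns fit.

12 columns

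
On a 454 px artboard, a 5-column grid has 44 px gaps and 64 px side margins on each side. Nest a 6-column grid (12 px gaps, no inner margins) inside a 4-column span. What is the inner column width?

32 px

Outer content = 454 − 2·64 = 326 px.
326 − 4·44 = 150; ÷5 gives c = 30 px.
Span of 4: 4·30 + 3·44 = 120 + 132 = 252 px.
252 − 5·12 = 192; ÷6 gives d = 32 px.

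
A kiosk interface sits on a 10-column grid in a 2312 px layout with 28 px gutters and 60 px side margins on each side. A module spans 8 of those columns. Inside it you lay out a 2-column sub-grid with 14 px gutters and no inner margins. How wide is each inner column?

Subtract both margins: 2312 − 2·60 = 2192 px.
Subtracting 9 gutters of 28 leaves 1940 for 10 columns, so c = 194 px.
8 columns plus 7 gutters: 1552 + 196 = 1748 px.
2 columns + 1 gutter: 2d + 1·14 = 1748.
2d = 1748 − 14 = 1734, so d = 867 px.

867 px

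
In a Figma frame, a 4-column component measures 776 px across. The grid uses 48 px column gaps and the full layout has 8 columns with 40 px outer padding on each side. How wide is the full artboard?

4 columns + 3 column gaps: 4c + 3·48 = 776.
4c = 776 − 144 = 632, so c = 158 px.
Total width: 2·40 + 8·158 + 7·48 = 1680 px.

1680 px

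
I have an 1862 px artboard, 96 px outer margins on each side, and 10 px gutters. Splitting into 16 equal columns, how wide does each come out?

Take off 192 px of margins, leaving 1670 px.
Subtracting 15 gutters of 10 leaves 1520 for 16 columns, so c = 95 px.

95 px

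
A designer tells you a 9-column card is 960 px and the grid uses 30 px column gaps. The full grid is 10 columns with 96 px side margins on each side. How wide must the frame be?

1262 px

9 columns + 8 column gaps: 9c + 8·30 = 960.
9c = 960 − 240 = 720, so c = 80 px.
Adding margins, columns and gutters: 192 + 800 + 270 = 1262 px.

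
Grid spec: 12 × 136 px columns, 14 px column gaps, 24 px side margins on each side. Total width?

Total width: 2·24 + 12·136 + 11·14 = 1834 px.

1834 px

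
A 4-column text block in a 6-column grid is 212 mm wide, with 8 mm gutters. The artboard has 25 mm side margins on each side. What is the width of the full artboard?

372 mm

4 columns + 3 gutters: 4c + 3·8 = 212.
4c = 212 − 24 = 188, so c = 47 mm.
Adding margins, columns and gutters: 50 + 282 + 40 = 372 mm.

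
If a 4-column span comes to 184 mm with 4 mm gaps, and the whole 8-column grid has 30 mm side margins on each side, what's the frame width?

Subtracting 3 gaps of 4 leaves 172 for 4 columns, so c = 43 mm.
Adding margins, columns and gutters: 60 + 344 + 28 = 432 mm.

432 mm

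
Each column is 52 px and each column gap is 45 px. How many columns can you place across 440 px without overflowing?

k columns need k·52 + (k−1)·45 = k·97 − 45.
k·97 − 45 ≤ 440 → k ≤ 485 / 97 ≈ 5.00, so k = 5.

5 columns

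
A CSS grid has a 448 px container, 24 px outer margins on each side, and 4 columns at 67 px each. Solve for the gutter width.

Inside the margins: 448 − 48 = 400 px.
4·67 + 3g = 400 → 3g = 132 → g = 44 px.

44 px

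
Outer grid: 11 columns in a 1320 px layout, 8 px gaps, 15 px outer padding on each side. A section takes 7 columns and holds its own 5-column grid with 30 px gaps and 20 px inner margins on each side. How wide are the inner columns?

131.6 px

Outer content = 1320 − 2·15 = 1290 px.
11c + 10·8 = 1290 → 11c = 1210 → c = 110 px.
Span of 7: 7·110 + 6·8 = 770 + 48 = 818 px.
Inner content = 818 − 2·20 = 778 px.
5d + 4·30 = 778 → 5d = 658 → d = 131.6 px.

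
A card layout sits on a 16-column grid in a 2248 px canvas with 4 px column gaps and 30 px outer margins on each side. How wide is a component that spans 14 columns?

Take off 60 px of margins, leaving 2188 px.
Subtracting 15 column gaps of 4 leaves 2128 for 16 columns, so c = 133 px.
Span of 14: 14·133 + 13·4 = 1862 + 52 = 1914 px.

1914 px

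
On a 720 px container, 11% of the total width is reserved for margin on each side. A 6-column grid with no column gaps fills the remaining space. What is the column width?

720 × (1 − 2·11%) = 720 × 78% = 561.6 px for the columns.
6c = 561.6 → c = 93.6 px.

93.6 px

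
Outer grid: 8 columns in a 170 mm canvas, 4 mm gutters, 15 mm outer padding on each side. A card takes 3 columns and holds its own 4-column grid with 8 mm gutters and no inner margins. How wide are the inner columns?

Subtract both margins: 170 − 2·15 = 140 mm.
8c + 7·4 = 140 → 8c = 112 → c = 14 mm.
3-column span = 3·14 + 2·4 = 50 mm.
Subtracting 3 gutters of 8 leaves 26 for 4 columns, so d = 6.5 mm.

6.5 mm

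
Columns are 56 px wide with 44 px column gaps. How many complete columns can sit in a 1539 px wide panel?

15 columns

k columns need k·56 + (k−1)·44 = k·100 − 44.
k·100 − 44 ≤ 1539 → k ≤ 1583 / 100 ≈ 15.83, so k = 15.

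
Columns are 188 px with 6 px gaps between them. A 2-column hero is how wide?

2 columns plus 1 gap: 376 + 6 = 382 px.

382 px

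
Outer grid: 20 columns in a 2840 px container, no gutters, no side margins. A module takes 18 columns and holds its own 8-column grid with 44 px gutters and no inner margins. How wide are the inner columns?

281 px

2840 / 20 = 142 px per column.
18-column span = 18·142 = 2556 px.
8d + 7·44 = 2556 → 8d = 2248 → d = 281 px.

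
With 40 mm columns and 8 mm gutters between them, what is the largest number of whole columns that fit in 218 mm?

4 columns

4 columns: 4·40 + 3·8 = 184 mm ≤ 218.
5 columns: 232 mm > 218. So 4.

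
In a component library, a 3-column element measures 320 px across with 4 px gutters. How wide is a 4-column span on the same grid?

320 − 2·4 = 312; ÷3 gives c = 104 px.
Span of 4: 4·104 + 3·4 = 416 + 12 = 428 px.

428 px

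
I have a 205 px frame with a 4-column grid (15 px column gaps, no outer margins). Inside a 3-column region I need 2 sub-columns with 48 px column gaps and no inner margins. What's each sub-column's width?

51 px

Subtracting 3 column gaps of 15 leaves 160 for 4 columns, so c = 40 px.
3 columns plus 2 column gaps: 120 + 30 = 150 px.
Subtracting 1 column gap of 48 leaves 102 for 2 columns, so d = 51 px.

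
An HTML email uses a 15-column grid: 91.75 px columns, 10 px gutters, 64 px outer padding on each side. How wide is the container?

Container = 2·64 + 15·91.75 + 14·10 = 128 + 1376.25 + 140 = 1644.25 px.

1644.25 px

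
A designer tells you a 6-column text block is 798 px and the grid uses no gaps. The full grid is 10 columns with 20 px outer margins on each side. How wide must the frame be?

6c = 798 → c = 133 px.
Total width: 2·20 + 10·133 = 1370 px.

1370 px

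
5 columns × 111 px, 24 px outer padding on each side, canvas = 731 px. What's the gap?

Subtract both margins: 731 − 2·24 = 683 px.
5 columns take 5·111 = 555 px; remaining 128 splits into 4 gaps.
g = 128 / 4 = 32 px.

32 px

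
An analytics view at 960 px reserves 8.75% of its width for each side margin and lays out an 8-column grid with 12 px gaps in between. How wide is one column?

Margins: 8.75% × 960 = 84 px each, so content = 960 − 168 = 792 px.
792 − 7·12 = 708; ÷8 gives c = 88.5 px.

88.5 px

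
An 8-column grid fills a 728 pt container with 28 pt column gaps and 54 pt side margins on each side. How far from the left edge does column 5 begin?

378 pt

Subtract both margins: 728 − 2·54 = 620 pt.
8 columns + 7 column gaps: 8c + 7·28 = 620.
8c = 620 − 196 = 424, so c = 53 pt.
Each column+gutter stride is 81 pt; 4 of them past the 54 pt margin is 54 + 324 = 378 pt.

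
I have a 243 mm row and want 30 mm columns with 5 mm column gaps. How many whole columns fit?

7 columns

k columns need k·30 + (k−1)·5 = k·35 − 5.
k·35 − 5 ≤ 243 → k ≤ 248 / 35 ≈ 7.09, so k = 7.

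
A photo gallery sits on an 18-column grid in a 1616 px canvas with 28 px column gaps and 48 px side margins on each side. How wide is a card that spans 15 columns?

Content width = 1616 − 2·48 = 1520 px.
18c + 17·28 = 1520 → 18c = 1044 → c = 58 px.
Span of 15: 15·58 + 14·28 = 870 + 392 = 1262 px.

1262 px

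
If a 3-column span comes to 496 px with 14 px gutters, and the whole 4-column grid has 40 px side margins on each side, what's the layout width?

746 px

496 − 2·14 = 468; ÷3 gives c = 156 px.
Total width: 2·40 + 4·156 + 3·14 = 746 px.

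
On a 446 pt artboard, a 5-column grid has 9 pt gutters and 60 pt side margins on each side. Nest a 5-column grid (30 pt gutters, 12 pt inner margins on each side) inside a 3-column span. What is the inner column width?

Outer content = 446 − 2·60 = 326 pt.
5c + 4·9 = 326 → 5c = 290 → c = 58 pt.
3 columns plus 2 gutters: 174 + 18 = 192 pt.
Inner content = 192 − 2·12 = 168 pt.
Subtracting 4 gutters of 30 leaves 48 for 5 columns, so d = 9.6 pt.

9.6 pt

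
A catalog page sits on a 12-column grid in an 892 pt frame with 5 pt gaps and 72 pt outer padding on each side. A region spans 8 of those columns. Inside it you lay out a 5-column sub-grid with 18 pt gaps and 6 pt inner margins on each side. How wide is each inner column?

82.6 pt

Inside the margins: 892 − 144 = 748 pt.
12c + 11·5 = 748 → 12c = 693 → c = 57.75 pt.
8-column span = 8·57.75 + 7·5 = 497 pt.
Inner content = 497 − 2·6 = 485 pt.
Subtracting 4 gaps of 18 leaves 413 for 5 columns, so d = 82.6 pt.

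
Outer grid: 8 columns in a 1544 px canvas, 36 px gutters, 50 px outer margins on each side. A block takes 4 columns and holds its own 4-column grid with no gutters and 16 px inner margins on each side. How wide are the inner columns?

168 px

Take off 100 px of margins, leaving 1444 px.
8c + 7·36 = 1444 → 8c = 1192 → c = 149 px.
4-column span = 4·149 + 3·36 = 704 px.
Inner content = 704 − 2·16 = 672 px.
4d = 672 → d = 168 px.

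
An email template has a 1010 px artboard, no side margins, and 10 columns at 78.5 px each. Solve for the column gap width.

Columns use 785 px, leaving 225 px across 9 column gaps = 25 px each.

25 px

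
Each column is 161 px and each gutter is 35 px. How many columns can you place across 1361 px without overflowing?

k columns need k·161 + (k−1)·35 = k·196 − 35.
k·196 − 35 ≤ 1361 → k ≤ 1396 / 196 ≈ 7.12, so k = 7.

7 columns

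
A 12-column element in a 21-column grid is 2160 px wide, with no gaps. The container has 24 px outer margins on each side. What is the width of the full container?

12c = 2160 → c = 180 px.
Container = 2·24 + 21·180 = 48 + 3780 = 3828 px.

3828 px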